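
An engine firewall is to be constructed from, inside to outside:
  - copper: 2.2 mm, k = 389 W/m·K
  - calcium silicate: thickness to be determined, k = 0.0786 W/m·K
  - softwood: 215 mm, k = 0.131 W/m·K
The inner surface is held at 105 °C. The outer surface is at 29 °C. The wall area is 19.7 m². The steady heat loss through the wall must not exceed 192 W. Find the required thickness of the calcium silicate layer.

L ≈ 484 mm

Treating each layer as a thermal resistance in series:
R_copper = L/(kA) = 0.0022/(389×19.7) = 2.871×10^-7 K/W
R_softwood = L/(kA) = 0.215/(0.131×19.7) = 0.08331 K/W
Sum of the known resistances R_other = 0.08331 K/W
Required total resistance R_tot = ΔT/Q_allow = 76/192 = 0.3958 K/W
R_calcium silicate = R_tot − R_other = 0.3125 K/W
L = R·k·A = 0.3125×0.0786×19.7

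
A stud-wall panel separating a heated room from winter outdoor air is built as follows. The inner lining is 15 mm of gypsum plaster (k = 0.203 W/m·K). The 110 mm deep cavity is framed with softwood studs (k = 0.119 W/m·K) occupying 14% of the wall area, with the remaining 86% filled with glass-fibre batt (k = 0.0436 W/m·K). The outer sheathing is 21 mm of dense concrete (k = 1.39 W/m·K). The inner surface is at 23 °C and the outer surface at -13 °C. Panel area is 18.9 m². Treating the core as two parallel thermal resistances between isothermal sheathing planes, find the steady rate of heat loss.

Q ≈ 321 W

Sheathing layers in series; stud and cavity paths in parallel between them.
R_inner = 0.015/(0.203×18.9) = 0.00391 K/W
R_stud  = 0.11/(0.119×0.14×18.9) = 0.3493 K/W
R_cav   = 0.11/(0.0436×0.86×18.9) = 0.1552 K/W
1/R_core = 1/R_stud + 1/R_cav → R_core = 0.1075 K/W
R_outer = 0.021/(1.39×18.9) = 7.994×10^-4 K/W
R_total = 0.1122 K/W
Q = ΔT/R_total = 36/0.1122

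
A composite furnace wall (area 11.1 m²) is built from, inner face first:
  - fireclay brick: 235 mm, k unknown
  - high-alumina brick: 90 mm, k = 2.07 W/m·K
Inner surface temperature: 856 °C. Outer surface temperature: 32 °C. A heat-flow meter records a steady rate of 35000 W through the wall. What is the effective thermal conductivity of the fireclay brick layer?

Model the wall as resistances in series:
R_high-alumina brick = L/(kA) = 0.09/(2.07×11.1) = 0.003917 K/W
Sum of known resistances R_other = 0.003917 K/W
Total R = ΔT/Q = 824/35000 = 0.02354 K/W
R_fireclay brick = R_total − R_other = 0.01963 K/W
k = L/(R·A) = 0.235/(0.01963×11.1)

k ≈ 1.08 W/(m·K)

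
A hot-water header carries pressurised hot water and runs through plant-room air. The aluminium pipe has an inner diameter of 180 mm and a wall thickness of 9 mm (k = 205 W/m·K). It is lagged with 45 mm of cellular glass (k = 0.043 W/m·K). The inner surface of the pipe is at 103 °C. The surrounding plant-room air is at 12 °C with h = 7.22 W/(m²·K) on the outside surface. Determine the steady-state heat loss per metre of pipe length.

q′ ≈ 59.1 W/m

Radial resistances (cylindrical: R_cond = ln(r_o/r_i)/(2πkL), R_conv = 1/(h·2πrL)):
R_aluminium pipe wall = ln(99/90)/(2π×205×1) = 7.4×10^-5 K/W
R_cellular glass = ln(144/99)/(2π×0.043×1) = 1.387 K/W
R_outer film = 1/(h_o·2πr_oL) = 1/(7.22×2π×0.144×1) = 0.1531 K/W
R_total = 1.54 K/W
Q = ΔT/R_total = 91/1.54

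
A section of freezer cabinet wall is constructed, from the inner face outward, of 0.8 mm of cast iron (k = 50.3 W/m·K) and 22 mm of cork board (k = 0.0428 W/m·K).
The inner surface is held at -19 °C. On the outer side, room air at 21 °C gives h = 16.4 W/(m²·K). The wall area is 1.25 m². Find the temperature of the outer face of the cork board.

Series thermal resistances:
R_cast iron = L/(kA) = 0.0008/(50.3×1.25) = 1.272×10^-5 K/W
R_cork board = L/(kA) = 0.022/(0.0428×1.25) = 0.4112 K/W
R_outer film = 1/(h_o·A) = 1/(16.4×1.25) = 0.04878 K/W
R_total = 0.46 K/W;  Q = ΔT/R_total = 40/0.46 = 86.95 W
T_interface = T_inner + Q·ΣR(inner→interface) = -19 + 87×0.4112

T ≈ 16.8 °C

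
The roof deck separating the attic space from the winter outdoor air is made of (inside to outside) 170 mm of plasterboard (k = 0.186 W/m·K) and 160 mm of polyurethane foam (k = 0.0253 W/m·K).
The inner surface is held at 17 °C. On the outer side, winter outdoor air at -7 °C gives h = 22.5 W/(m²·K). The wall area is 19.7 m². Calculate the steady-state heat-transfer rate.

Q ≈ 64.9 W

Thermal resistances in series:
R_plasterboard = L/(kA) = 0.17/(0.186×19.7) = 0.04639 K/W
R_polyurethane foam = L/(kA) = 0.16/(0.0253×19.7) = 0.321 K/W
R_outer film = 1/(h_o·A) = 1/(22.5×19.7) = 0.002256 K/W
R_total = 0.3697 K/W
Q = ΔT / R_total = 24 / 0.3697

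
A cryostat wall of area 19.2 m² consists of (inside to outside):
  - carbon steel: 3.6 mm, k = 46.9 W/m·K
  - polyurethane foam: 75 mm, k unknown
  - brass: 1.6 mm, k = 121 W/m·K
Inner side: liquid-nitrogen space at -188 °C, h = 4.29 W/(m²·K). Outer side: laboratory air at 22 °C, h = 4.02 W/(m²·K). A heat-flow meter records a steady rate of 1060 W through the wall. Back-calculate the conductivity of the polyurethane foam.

k ≈ 0.0226 W/(m·K)

Series thermal resistances:
R_inner film = 1/(h_i·A) = 1/(4.29×19.2) = 0.01214 K/W
R_carbon steel = L/(kA) = 0.0036/(46.9×19.2) = 3.998×10^-6 K/W
R_brass = L/(kA) = 0.0016/(121×19.2) = 6.887×10^-7 K/W
R_outer film = 1/(h_o·A) = 1/(4.02×19.2) = 0.01296 K/W
Sum of known resistances R_other = 0.0251 K/W
Total R = ΔT/Q = 210/1060 = 0.1981 K/W
R_polyurethane foam = R_total − R_other = 0.173 K/W
k = L/(R·A) = 0.075/(0.173×19.2)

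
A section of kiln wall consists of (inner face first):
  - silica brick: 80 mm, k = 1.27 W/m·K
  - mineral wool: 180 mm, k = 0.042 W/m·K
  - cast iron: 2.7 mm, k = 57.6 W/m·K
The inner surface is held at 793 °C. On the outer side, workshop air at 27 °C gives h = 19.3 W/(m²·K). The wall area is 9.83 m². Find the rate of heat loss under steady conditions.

Using the resistance-network approach (series):
R_silica brick = L/(kA) = 0.08/(1.27×9.83) = 0.006408 K/W
R_mineral wool = L/(kA) = 0.18/(0.042×9.83) = 0.436 K/W
R_cast iron = L/(kA) = 0.0027/(57.6×9.83) = 4.769×10^-6 K/W
R_outer film = 1/(h_o·A) = 1/(19.3×9.83) = 0.005271 K/W
R_total = 0.4477 K/W
Q = ΔT / R_total = 766 / 0.4477

Q ≈ 1710 W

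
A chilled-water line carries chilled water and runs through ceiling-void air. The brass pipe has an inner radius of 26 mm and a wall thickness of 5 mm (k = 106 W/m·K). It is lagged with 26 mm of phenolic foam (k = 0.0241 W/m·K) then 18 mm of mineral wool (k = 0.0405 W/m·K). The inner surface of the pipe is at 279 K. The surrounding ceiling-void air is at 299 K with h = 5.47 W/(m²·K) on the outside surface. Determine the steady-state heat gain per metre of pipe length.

Per-layer cylindrical resistances, series-summed:
R_brass pipe wall = ln(31/26)/(2π×106×1) = 2.641×10^-4 K/W
R_phenolic foam = ln(57/31)/(2π×0.0241×1) = 4.022 K/W
R_mineral wool = ln(75/57)/(2π×0.0405×1) = 1.078 K/W
R_outer film = 1/(h_o·2πr_oL) = 1/(5.47×2π×0.075×1) = 0.3879 K/W
R_total = 5.489 K/W
Q = ΔT/R_total = 20/5.489

q′ ≈ 3.64 W/m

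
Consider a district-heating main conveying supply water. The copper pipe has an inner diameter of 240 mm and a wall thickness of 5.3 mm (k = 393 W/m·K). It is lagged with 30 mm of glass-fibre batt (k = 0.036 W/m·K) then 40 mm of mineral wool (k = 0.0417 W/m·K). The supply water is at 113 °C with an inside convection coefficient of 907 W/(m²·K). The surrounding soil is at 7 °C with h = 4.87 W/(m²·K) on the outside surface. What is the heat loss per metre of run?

q′ ≈ 53.2 W/m

Radial resistances (cylindrical: R_cond = ln(r_o/r_i)/(2πkL), R_conv = 1/(h·2πrL)):
R_inner film = 1/(h_i·2πr₁L) = 1/(907×2π×0.12×1) = 0.001462 K/W
R_copper pipe wall = ln(125.3/120)/(2π×393×1) = 1.75×10^-5 K/W
R_glass-fibre batt = ln(155.3/125.3)/(2π×0.036×1) = 0.949 K/W
R_mineral wool = ln(195.3/155.3)/(2π×0.0417×1) = 0.8747 K/W
R_outer film = 1/(h_o·2πr_oL) = 1/(4.87×2π×0.1953×1) = 0.1673 K/W
R_total = 1.992 K/W
Q = ΔT/R_total = 106/1.992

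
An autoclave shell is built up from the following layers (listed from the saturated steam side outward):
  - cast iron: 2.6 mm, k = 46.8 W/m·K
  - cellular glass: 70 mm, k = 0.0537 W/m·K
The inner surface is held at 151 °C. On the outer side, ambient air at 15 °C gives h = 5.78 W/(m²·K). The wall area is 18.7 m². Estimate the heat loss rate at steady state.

Q ≈ 1720 W

Treating each layer as a thermal resistance in series:
R_cast iron = L/(kA) = 0.0026/(46.8×18.7) = 2.971×10^-6 K/W
R_cellular glass = L/(kA) = 0.07/(0.0537×18.7) = 0.06971 K/W
R_outer film = 1/(h_o·A) = 1/(5.78×18.7) = 0.009252 K/W
R_total = 0.07896 K/W
Q = ΔT / R_total = 136 / 0.07896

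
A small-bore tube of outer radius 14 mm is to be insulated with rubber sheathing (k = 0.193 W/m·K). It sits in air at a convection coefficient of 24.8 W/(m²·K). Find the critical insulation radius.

r_cr ≈ 7.78 mm

For a cylinder r_cr = k/h = 0.193/24.8
r_cr = 7.78 mm; since the bare radius (14 mm) is above r_cr, any added insulation will reduce heat loss.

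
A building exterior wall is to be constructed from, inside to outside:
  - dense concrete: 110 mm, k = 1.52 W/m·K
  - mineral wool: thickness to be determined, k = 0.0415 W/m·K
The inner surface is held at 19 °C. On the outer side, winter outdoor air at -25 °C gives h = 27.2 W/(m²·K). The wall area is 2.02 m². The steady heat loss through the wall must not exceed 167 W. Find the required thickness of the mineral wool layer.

Treating each layer as a thermal resistance in series:
R_dense concrete = L/(kA) = 0.11/(1.52×2.02) = 0.03583 K/W
R_outer film = 1/(h_o·A) = 1/(27.2×2.02) = 0.0182 K/W
Sum of the known resistances R_other = 0.05403 K/W
Required total resistance R_tot = ΔT/Q_allow = 44/167 = 0.2635 K/W
R_mineral wool = R_tot − R_other = 0.2094 K/W
L = R·k·A = 0.2094×0.0415×2.02

L ≈ 17.6 mm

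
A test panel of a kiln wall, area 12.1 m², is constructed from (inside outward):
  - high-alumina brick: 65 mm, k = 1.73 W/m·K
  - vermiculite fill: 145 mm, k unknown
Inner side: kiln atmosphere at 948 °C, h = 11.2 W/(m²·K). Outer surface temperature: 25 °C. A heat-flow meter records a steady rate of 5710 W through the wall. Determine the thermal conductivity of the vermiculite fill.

k ≈ 0.0793 W/(m·K)

Series thermal resistances:
R_inner film = 1/(h_i·A) = 1/(11.2×12.1) = 0.007379 K/W
R_high-alumina brick = L/(kA) = 0.065/(1.73×12.1) = 0.003105 K/W
Sum of known resistances R_other = 0.01048 K/W
Total R = ΔT/Q = 923/5710 = 0.1616 K/W
R_vermiculite fill = R_total − R_other = 0.1512 K/W
k = L/(R·A) = 0.145/(0.1512×12.1)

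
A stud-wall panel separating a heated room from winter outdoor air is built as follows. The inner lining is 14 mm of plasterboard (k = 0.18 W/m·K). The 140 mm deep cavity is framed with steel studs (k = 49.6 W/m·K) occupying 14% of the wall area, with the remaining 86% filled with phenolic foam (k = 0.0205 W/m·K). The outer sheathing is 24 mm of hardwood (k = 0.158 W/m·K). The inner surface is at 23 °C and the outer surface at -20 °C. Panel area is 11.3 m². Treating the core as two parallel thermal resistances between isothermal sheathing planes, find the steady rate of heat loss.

Sheathing layers in series; stud and cavity paths in parallel between them.
R_inner = 0.014/(0.18×11.3) = 0.006883 K/W
R_stud  = 0.14/(49.6×0.14×11.3) = 0.001784 K/W
R_cav   = 0.14/(0.0205×0.86×11.3) = 0.7027 K/W
1/R_core = 1/R_stud + 1/R_cav → R_core = 0.00178 K/W
R_outer = 0.024/(0.158×11.3) = 0.01344 K/W
R_total = 0.02211 K/W
Q = ΔT/R_total = 43/0.02211

Q ≈ 1950 W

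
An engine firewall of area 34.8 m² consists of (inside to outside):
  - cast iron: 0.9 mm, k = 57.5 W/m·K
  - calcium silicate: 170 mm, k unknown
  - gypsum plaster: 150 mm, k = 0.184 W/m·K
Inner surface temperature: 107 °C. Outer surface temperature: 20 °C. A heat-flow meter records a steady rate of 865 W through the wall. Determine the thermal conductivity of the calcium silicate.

Treating each layer as a thermal resistance in series:
R_cast iron = L/(kA) = 0.0009/(57.5×34.8) = 4.498×10^-7 K/W
R_gypsum plaster = L/(kA) = 0.15/(0.184×34.8) = 0.02343 K/W
Sum of known resistances R_other = 0.02343 K/W
Total R = ΔT/Q = 87/865 = 0.1006 K/W
R_calcium silicate = R_total − R_other = 0.07715 K/W
k = L/(R·A) = 0.17/(0.07715×34.8)

k ≈ 0.0633 W/(m·K)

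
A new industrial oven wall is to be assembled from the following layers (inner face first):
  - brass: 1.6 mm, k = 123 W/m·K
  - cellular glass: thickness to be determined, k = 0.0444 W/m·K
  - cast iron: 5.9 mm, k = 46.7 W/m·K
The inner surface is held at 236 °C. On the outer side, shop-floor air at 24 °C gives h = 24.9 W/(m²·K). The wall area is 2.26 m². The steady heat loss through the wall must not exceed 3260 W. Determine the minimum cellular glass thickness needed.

Model the wall as resistances in series:
R_brass = L/(kA) = 0.0016/(123×2.26) = 5.756×10^-6 K/W
R_cast iron = L/(kA) = 0.0059/(46.7×2.26) = 5.59×10^-5 K/W
R_outer film = 1/(h_o·A) = 1/(24.9×2.26) = 0.01777 K/W
Sum of the known resistances R_other = 0.01783 K/W
Required total resistance R_tot = ΔT/Q_allow = 212/3260 = 0.06503 K/W
R_cellular glass = R_tot − R_other = 0.0472 K/W
L = R·k·A = 0.0472×0.0444×2.26

L ≈ 4.74 mm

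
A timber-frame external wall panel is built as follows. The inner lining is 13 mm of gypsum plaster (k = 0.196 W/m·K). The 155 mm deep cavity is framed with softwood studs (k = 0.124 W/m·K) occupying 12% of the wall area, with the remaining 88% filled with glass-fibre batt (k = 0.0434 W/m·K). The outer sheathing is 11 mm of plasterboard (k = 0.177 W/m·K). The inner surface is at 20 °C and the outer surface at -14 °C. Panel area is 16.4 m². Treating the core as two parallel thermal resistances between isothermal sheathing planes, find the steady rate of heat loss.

Q ≈ 183 W

Sheathing layers in series; stud and cavity paths in parallel between them.
R_inner = 0.013/(0.196×16.4) = 0.004044 K/W
R_stud  = 0.155/(0.124×0.12×16.4) = 0.6352 K/W
R_cav   = 0.155/(0.0434×0.88×16.4) = 0.2475 K/W
1/R_core = 1/R_stud + 1/R_cav → R_core = 0.1781 K/W
R_outer = 0.011/(0.177×16.4) = 0.003789 K/W
R_total = 0.1859 K/W
Q = ΔT/R_total = 34/0.1859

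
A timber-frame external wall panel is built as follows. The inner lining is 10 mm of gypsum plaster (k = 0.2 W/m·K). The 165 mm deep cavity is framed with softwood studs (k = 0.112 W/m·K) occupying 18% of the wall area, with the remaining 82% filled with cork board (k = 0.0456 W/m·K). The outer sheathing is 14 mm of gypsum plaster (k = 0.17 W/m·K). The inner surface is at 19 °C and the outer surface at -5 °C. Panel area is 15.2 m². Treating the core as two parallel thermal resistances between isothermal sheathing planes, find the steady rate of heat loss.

Q ≈ 122 W

Sheathing layers in series; stud and cavity paths in parallel between them.
R_inner = 0.01/(0.2×15.2) = 0.003289 K/W
R_stud  = 0.165/(0.112×0.18×15.2) = 0.5385 K/W
R_cav   = 0.165/(0.0456×0.82×15.2) = 0.2903 K/W
1/R_core = 1/R_stud + 1/R_cav → R_core = 0.1886 K/W
R_outer = 0.014/(0.17×15.2) = 0.005418 K/W
R_total = 0.1973 K/W
Q = ΔT/R_total = 24/0.1973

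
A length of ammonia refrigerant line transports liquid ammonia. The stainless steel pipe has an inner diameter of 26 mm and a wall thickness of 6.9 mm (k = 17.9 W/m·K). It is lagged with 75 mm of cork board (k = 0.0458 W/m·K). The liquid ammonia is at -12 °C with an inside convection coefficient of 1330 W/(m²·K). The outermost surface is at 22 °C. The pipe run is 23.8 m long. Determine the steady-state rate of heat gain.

Q ≈ 149 W

For a radial system each layer contributes R = ln(r_out/r_in)/(2πkL); films add R = 1/(hA).
R_inner film = 1/(h_i·2πr₁L) = 1/(1330×2π×0.013×23.8) = 3.868×10^-4 K/W
R_stainless steel pipe wall = ln(19.9/13)/(2π×17.9×23.8) = 1.591×10^-4 K/W
R_cork board = ln(94.9/19.9)/(2π×0.0458×23.8) = 0.2281 K/W
R_total = 0.2286 K/W
Q = ΔT/R_total = 34/0.2286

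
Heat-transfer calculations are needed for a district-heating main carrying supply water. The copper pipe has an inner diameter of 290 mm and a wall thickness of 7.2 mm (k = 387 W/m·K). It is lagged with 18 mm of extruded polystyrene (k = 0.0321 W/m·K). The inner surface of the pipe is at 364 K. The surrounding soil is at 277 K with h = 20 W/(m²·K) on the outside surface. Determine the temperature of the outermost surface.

For a radial system each layer contributes R = ln(r_out/r_in)/(2πkL); films add R = 1/(hA).
R_copper pipe wall = ln(152.2/145)/(2π×387×1) = 1.993×10^-5 K/W
R_extruded polystyrene = ln(170.2/152.2)/(2π×0.0321×1) = 0.5542 K/W
R_outer film = 1/(h_o·2πr_oL) = 1/(20×2π×0.1702×1) = 0.04676 K/W
R_total = 0.601 K/W
Q = ΔT/R_total = 87/0.601
Q = 145 W/m
T_interface = T_inner − Q·ΣR(inner→interface) = 364 − 145×0.5542

T ≈ 284 K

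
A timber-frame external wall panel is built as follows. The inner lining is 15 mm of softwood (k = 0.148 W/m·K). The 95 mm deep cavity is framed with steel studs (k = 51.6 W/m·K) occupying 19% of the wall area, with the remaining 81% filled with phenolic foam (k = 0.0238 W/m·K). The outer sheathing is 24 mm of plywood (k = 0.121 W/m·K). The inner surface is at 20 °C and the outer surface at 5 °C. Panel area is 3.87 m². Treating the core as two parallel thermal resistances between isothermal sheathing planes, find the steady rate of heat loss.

Sheathing layers in series; stud and cavity paths in parallel between them.
R_inner = 0.015/(0.148×3.87) = 0.02619 K/W
R_stud  = 0.095/(51.6×0.19×3.87) = 0.002504 K/W
R_cav   = 0.095/(0.0238×0.81×3.87) = 1.273 K/W
1/R_core = 1/R_stud + 1/R_cav → R_core = 0.002499 K/W
R_outer = 0.024/(0.121×3.87) = 0.05125 K/W
R_total = 0.07994 K/W
Q = ΔT/R_total = 15/0.07994

Q ≈ 188 W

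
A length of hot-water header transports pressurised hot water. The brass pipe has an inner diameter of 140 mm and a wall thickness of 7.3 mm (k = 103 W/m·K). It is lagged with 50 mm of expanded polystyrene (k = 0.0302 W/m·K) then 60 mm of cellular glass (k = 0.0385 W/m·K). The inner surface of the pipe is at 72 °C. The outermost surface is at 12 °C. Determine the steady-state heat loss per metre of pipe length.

q′ ≈ 14.2 W/m

Cylindrical conduction, so R = ln(r₂/r₁)/(2πkL) per layer, in series:
R_brass pipe wall = ln(77.3/70)/(2π×103×1) = 1.533×10^-4 K/W
R_expanded polystyrene = ln(127.3/77.3)/(2π×0.0302×1) = 2.629 K/W
R_cellular glass = ln(187.3/127.3)/(2π×0.0385×1) = 1.596 K/W
R_total = 4.225 K/W
Q = ΔT/R_total = 60/4.225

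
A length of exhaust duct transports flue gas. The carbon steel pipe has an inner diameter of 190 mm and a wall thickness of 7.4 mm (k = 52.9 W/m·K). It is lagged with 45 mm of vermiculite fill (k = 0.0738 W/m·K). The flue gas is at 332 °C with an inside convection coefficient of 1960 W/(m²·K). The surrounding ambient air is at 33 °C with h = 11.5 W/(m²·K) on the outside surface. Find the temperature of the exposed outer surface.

Radial resistances (cylindrical: R_cond = ln(r_o/r_i)/(2πkL), R_conv = 1/(h·2πrL)):
R_inner film = 1/(h_i·2πr₁L) = 1/(1960×2π×0.095×1) = 8.548×10^-4 K/W
R_carbon steel pipe wall = ln(102.4/95)/(2π×52.9×1) = 2.257×10^-4 K/W
R_vermiculite fill = ln(147.4/102.4)/(2π×0.0738×1) = 0.7856 K/W
R_outer film = 1/(h_o·2πr_oL) = 1/(11.5×2π×0.1474×1) = 0.09389 K/W
R_total = 0.8805 K/W
Q = ΔT/R_total = 299/0.8805
Q = 340 W/m
T_interface = T_inner − Q·ΣR(inner→interface) = 332 − 340×0.7866

T ≈ 64.9 °C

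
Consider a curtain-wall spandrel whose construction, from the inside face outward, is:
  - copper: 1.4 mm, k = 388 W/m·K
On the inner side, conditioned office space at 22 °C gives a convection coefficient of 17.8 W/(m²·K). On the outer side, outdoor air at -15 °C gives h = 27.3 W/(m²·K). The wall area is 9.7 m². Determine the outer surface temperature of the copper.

Series thermal resistances:
R_inner film = 1/(h_i·A) = 1/(17.8×9.7) = 0.005792 K/W
R_copper = L/(kA) = 0.0014/(388×9.7) = 3.72×10^-7 K/W
R_outer film = 1/(h_o·A) = 1/(27.3×9.7) = 0.003776 K/W
R_total = 0.009568 K/W;  Q = ΔT/R_total = 37/0.009568 = 3867 W
T_interface = T_inner − Q·ΣR(inner→interface) = 22 − 3870×0.005792

T ≈ -0.397 °C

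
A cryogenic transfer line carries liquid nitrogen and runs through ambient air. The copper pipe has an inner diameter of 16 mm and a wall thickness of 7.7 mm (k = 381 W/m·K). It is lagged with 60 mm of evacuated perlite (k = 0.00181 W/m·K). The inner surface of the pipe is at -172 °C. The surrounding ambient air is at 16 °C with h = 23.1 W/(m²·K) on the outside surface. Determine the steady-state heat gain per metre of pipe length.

q′ ≈ 1.36 W/m

For a radial system each layer contributes R = ln(r_out/r_in)/(2πkL); films add R = 1/(hA).
R_copper pipe wall = ln(15.7/8)/(2π×381×1) = 2.816×10^-4 K/W
R_evacuated perlite = ln(75.7/15.7)/(2π×0.00181×1) = 138.3 K/W
R_outer film = 1/(h_o·2πr_oL) = 1/(23.1×2π×0.0757×1) = 0.09101 K/W
R_total = 138.4 K/W
Q = ΔT/R_total = 188/138.4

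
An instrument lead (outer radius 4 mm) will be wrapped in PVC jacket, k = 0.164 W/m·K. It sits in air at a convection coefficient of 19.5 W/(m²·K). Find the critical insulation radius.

r_cr ≈ 8.41 mm

For a cylinder r_cr = k/h = 0.164/19.5
r_cr = 8.41 mm; since the bare radius (4 mm) is below r_cr, adding a thin layer of insulation will *increase* heat loss.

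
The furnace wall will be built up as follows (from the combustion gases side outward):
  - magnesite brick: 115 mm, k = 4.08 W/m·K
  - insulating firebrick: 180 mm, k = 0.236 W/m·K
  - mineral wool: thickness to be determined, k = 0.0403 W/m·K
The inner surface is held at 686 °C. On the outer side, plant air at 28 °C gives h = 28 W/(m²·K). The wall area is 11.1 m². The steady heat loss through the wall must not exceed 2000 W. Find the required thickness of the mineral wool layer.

L ≈ 114 mm

Thermal resistances in series:
R_magnesite brick = L/(kA) = 0.115/(4.08×11.1) = 0.002539 K/W
R_insulating firebrick = L/(kA) = 0.18/(0.236×11.1) = 0.06871 K/W
R_outer film = 1/(h_o·A) = 1/(28×11.1) = 0.003218 K/W
Sum of the known resistances R_other = 0.07447 K/W
Required total resistance R_tot = ΔT/Q_allow = 658/2000 = 0.329 K/W
R_mineral wool = R_tot − R_other = 0.2545 K/W
L = R·k·A = 0.2545×0.0403×11.1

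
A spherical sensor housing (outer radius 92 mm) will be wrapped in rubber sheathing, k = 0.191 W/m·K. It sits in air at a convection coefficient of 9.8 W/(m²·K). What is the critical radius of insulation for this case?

r_cr ≈ 39 mm

For a sphere r_cr = 2k/h = 2×0.191/9.8
r_cr = 39 mm; since the bare radius (92 mm) is above r_cr, any added insulation will reduce heat loss.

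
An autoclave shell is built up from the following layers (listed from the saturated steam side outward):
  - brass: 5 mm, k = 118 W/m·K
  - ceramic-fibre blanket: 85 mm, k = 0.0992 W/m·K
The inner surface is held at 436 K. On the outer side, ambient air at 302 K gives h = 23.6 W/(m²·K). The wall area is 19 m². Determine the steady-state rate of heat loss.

Thermal resistances in series:
R_brass = L/(kA) = 0.005/(118×19) = 2.23×10^-6 K/W
R_ceramic-fibre blanket = L/(kA) = 0.085/(0.0992×19) = 0.0451 K/W
R_outer film = 1/(h_o·A) = 1/(23.6×19) = 0.00223 K/W
R_total = 0.04733 K/W
Q = ΔT / R_total = 134 / 0.04733

Q ≈ 2830 W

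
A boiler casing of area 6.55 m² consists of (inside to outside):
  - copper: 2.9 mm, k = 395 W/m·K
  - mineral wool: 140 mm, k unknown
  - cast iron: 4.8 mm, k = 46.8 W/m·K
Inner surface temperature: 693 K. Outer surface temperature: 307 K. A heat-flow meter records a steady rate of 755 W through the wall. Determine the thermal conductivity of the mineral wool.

k ≈ 0.0418 W/(m·K)

Using the resistance-network approach (series):
R_copper = L/(kA) = 0.0029/(395×6.55) = 1.121×10^-6 K/W
R_cast iron = L/(kA) = 0.0048/(46.8×6.55) = 1.566×10^-5 K/W
Sum of known resistances R_other = 1.678×10^-5 K/W
Total R = ΔT/Q = 386/755 = 0.5113 K/W
R_mineral wool = R_total − R_other = 0.5112 K/W
k = L/(R·A) = 0.14/(0.5112×6.55)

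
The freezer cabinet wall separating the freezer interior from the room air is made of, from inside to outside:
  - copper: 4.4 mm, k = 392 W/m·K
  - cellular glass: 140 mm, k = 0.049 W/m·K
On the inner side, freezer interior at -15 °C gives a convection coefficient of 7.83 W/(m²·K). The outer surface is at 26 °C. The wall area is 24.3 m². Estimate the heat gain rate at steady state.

Q ≈ 334 W

Using the resistance-network approach (series):
R_inner film = 1/(h_i·A) = 1/(7.83×24.3) = 0.005256 K/W
R_copper = L/(kA) = 0.0044/(392×24.3) = 4.619×10^-7 K/W
R_cellular glass = L/(kA) = 0.14/(0.049×24.3) = 0.1176 K/W
R_total = 0.1228 K/W
Q = ΔT / R_total = 41 / 0.1228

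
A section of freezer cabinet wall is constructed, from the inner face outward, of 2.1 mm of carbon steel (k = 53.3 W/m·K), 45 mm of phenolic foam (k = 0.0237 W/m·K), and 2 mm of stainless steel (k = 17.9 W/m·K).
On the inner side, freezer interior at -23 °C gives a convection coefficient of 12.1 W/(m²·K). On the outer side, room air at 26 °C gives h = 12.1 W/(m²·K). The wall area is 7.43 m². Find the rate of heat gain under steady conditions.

Series thermal resistances:
R_inner film = 1/(h_i·A) = 1/(12.1×7.43) = 0.01112 K/W
R_carbon steel = L/(kA) = 0.0021/(53.3×7.43) = 5.303×10^-6 K/W
R_phenolic foam = L/(kA) = 0.045/(0.0237×7.43) = 0.2555 K/W
R_stainless steel = L/(kA) = 0.002/(17.9×7.43) = 1.504×10^-5 K/W
R_outer film = 1/(h_o·A) = 1/(12.1×7.43) = 0.01112 K/W
R_total = 0.2778 K/W
Q = ΔT / R_total = 49 / 0.2778

Q ≈ 176 W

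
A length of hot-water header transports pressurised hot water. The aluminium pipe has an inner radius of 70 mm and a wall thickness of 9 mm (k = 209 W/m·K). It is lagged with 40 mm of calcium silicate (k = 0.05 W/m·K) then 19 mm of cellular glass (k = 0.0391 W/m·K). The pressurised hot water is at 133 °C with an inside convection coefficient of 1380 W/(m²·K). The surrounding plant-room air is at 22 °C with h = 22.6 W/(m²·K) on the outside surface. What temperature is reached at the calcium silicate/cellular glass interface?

Treating each annulus and film as a series resistance:
R_inner film = 1/(h_i·2πr₁L) = 1/(1380×2π×0.07×1) = 0.001648 K/W
R_aluminium pipe wall = ln(79/70)/(2π×209×1) = 9.211×10^-5 K/W
R_calcium silicate = ln(119/79)/(2π×0.05×1) = 1.304 K/W
R_cellular glass = ln(138/119)/(2π×0.0391×1) = 0.603 K/W
R_outer film = 1/(h_o·2πr_oL) = 1/(22.6×2π×0.138×1) = 0.05103 K/W
R_total = 1.96 K/W
Q = ΔT/R_total = 111/1.96
Q = 56.6 W/m
T_interface = T_inner − Q·ΣR(inner→interface) = 133 − 56.6×1.306

T ≈ 59 °C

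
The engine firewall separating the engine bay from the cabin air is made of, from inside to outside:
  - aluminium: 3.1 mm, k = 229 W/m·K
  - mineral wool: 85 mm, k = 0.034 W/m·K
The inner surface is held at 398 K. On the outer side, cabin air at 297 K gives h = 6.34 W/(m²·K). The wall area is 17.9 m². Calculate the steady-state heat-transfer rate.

Thermal resistances in series:
R_aluminium = L/(kA) = 0.0031/(229×17.9) = 7.563×10^-7 K/W
R_mineral wool = L/(kA) = 0.085/(0.034×17.9) = 0.1397 K/W
R_outer film = 1/(h_o·A) = 1/(6.34×17.9) = 0.008812 K/W
R_total = 0.1485 K/W
Q = ΔT / R_total = 101 / 0.1485

Q ≈ 680 W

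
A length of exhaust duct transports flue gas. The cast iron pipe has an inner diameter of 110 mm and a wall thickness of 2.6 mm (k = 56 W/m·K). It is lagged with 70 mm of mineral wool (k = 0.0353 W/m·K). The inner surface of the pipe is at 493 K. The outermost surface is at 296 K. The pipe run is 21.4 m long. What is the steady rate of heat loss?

Q ≈ 1180 W

For a radial system each layer contributes R = ln(r_out/r_in)/(2πkL); films add R = 1/(hA).
R_cast iron pipe wall = ln(57.6/55)/(2π×56×21.4) = 6.134×10^-6 K/W
R_mineral wool = ln(127.6/57.6)/(2π×0.0353×21.4) = 0.1676 K/W
R_total = 0.1676 K/W
Q = ΔT/R_total = 197/0.1676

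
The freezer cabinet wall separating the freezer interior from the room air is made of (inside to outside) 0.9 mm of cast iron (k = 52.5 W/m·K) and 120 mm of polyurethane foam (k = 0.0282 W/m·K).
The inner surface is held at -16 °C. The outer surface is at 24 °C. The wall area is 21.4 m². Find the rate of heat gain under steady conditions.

Q ≈ 201 W

Thermal resistances in series:
R_cast iron = L/(kA) = 0.0009/(52.5×21.4) = 8.011×10^-7 K/W
R_polyurethane foam = L/(kA) = 0.12/(0.0282×21.4) = 0.1988 K/W
R_total = 0.1988 K/W
Q = ΔT / R_total = 40 / 0.1988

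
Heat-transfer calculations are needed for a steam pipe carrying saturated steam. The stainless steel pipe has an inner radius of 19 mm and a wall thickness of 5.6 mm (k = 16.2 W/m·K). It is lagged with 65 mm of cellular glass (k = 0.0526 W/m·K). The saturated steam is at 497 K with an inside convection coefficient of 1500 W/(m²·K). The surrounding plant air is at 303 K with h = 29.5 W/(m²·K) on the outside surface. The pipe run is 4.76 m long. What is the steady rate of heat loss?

Cylindrical conduction, so R = ln(r₂/r₁)/(2πkL) per layer, in series:
R_inner film = 1/(h_i·2πr₁L) = 1/(1500×2π×0.019×4.76) = 0.001173 K/W
R_stainless steel pipe wall = ln(24.6/19)/(2π×16.2×4.76) = 5.331×10^-4 K/W
R_cellular glass = ln(89.6/24.6)/(2π×0.0526×4.76) = 0.8217 K/W
R_outer film = 1/(h_o·2πr_oL) = 1/(29.5×2π×0.0896×4.76) = 0.01265 K/W
R_total = 0.836 K/W
Q = ΔT/R_total = 194/0.836

Q ≈ 232 W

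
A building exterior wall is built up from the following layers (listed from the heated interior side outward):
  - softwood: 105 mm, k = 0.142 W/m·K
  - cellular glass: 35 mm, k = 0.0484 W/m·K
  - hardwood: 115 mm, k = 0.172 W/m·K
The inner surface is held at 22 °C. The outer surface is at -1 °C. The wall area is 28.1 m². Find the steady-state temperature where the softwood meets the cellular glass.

Model the wall as resistances in series:
R_softwood = L/(kA) = 0.105/(0.142×28.1) = 0.02631 K/W
R_cellular glass = L/(kA) = 0.035/(0.0484×28.1) = 0.02573 K/W
R_hardwood = L/(kA) = 0.115/(0.172×28.1) = 0.02379 K/W
R_total = 0.07584 K/W;  Q = ΔT/R_total = 23/0.07584 = 303.3 W
T_interface = T_inner − Q·ΣR(inner→interface) = 22 − 303×0.02631

T ≈ 14 °C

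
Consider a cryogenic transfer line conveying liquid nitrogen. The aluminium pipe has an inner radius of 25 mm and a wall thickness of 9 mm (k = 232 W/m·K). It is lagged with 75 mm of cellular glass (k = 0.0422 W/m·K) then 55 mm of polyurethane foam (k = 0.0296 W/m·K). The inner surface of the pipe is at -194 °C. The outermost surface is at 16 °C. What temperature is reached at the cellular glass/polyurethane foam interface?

T ≈ -54 °C

Per-layer cylindrical resistances, series-summed:
R_aluminium pipe wall = ln(34/25)/(2π×232×1) = 2.109×10^-4 K/W
R_cellular glass = ln(109/34)/(2π×0.0422×1) = 4.394 K/W
R_polyurethane foam = ln(164/109)/(2π×0.0296×1) = 2.197 K/W
R_total = 6.59 K/W
Q = ΔT/R_total = 210/6.59
Q = 31.9 W/m
T_interface = T_inner + Q·ΣR(inner→interface) = -194 + 31.9×4.394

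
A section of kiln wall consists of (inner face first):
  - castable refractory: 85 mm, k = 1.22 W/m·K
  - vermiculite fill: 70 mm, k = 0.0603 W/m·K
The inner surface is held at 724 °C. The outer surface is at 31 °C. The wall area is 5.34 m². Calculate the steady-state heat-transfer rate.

Q ≈ 3010 W

Using the resistance-network approach (series):
R_castable refractory = L/(kA) = 0.085/(1.22×5.34) = 0.01305 K/W
R_vermiculite fill = L/(kA) = 0.07/(0.0603×5.34) = 0.2174 K/W
R_total = 0.2304 K/W
Q = ΔT / R_total = 693 / 0.2304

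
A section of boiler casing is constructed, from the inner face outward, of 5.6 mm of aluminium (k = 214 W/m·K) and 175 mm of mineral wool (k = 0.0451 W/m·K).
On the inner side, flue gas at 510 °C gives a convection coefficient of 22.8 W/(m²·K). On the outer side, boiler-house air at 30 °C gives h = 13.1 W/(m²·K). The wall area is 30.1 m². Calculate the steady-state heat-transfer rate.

Q ≈ 3610 W

Treating each layer as a thermal resistance in series:
R_inner film = 1/(h_i·A) = 1/(22.8×30.1) = 0.001457 K/W
R_aluminium = L/(kA) = 0.0056/(214×30.1) = 8.694×10^-7 K/W
R_mineral wool = L/(kA) = 0.175/(0.0451×30.1) = 0.1289 K/W
R_outer film = 1/(h_o·A) = 1/(13.1×30.1) = 0.002536 K/W
R_total = 0.1329 K/W
Q = ΔT / R_total = 480 / 0.1329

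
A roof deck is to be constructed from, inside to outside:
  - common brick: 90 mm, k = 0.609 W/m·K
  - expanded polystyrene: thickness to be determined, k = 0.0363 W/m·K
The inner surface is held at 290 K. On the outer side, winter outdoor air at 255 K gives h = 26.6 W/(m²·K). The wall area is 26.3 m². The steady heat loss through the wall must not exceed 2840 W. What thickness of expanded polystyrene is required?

Series thermal resistances:
R_common brick = L/(kA) = 0.09/(0.609×26.3) = 0.005619 K/W
R_outer film = 1/(h_o·A) = 1/(26.6×26.3) = 0.001429 K/W
Sum of the known resistances R_other = 0.007049 K/W
Required total resistance R_tot = ΔT/Q_allow = 35/2840 = 0.01232 K/W
R_expanded polystyrene = R_tot − R_other = 0.005275 K/W
L = R·k·A = 0.005275×0.0363×26.3

L ≈ 5.04 mm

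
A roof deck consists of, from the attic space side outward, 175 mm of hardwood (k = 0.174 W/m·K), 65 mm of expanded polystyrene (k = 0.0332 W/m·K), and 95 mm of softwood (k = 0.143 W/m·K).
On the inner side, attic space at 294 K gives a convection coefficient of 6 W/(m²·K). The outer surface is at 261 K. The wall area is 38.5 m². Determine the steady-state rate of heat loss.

Model the wall as resistances in series:
R_inner film = 1/(h_i·A) = 1/(6×38.5) = 0.004329 K/W
R_hardwood = L/(kA) = 0.175/(0.174×38.5) = 0.02612 K/W
R_expanded polystyrene = L/(kA) = 0.065/(0.0332×38.5) = 0.05085 K/W
R_softwood = L/(kA) = 0.095/(0.143×38.5) = 0.01726 K/W
R_total = 0.09856 K/W
Q = ΔT / R_total = 33 / 0.09856

Q ≈ 335 W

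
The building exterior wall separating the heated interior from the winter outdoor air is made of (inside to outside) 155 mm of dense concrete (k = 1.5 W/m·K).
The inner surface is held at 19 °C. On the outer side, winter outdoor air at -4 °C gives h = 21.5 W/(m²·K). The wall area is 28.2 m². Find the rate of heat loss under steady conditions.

Treating each layer as a thermal resistance in series:
R_dense concrete = L/(kA) = 0.155/(1.5×28.2) = 0.003664 K/W
R_outer film = 1/(h_o·A) = 1/(21.5×28.2) = 0.001649 K/W
R_total = 0.005314 K/W
Q = ΔT / R_total = 23 / 0.005314

Q ≈ 4330 W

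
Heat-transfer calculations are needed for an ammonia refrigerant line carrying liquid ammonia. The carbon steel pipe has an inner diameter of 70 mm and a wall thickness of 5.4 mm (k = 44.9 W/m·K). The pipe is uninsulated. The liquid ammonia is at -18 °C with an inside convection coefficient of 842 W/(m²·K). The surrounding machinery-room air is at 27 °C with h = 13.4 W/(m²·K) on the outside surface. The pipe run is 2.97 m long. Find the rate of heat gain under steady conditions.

Treating each annulus and film as a series resistance:
R_inner film = 1/(h_i·2πr₁L) = 1/(842×2π×0.035×2.97) = 0.001818 K/W
R_carbon steel pipe wall = ln(40.4/35)/(2π×44.9×2.97) = 1.712×10^-4 K/W
R_outer film = 1/(h_o·2πr_oL) = 1/(13.4×2π×0.0404×2.97) = 0.09899 K/W
R_total = 0.101 K/W
Q = ΔT/R_total = 45/0.101

Q ≈ 446 W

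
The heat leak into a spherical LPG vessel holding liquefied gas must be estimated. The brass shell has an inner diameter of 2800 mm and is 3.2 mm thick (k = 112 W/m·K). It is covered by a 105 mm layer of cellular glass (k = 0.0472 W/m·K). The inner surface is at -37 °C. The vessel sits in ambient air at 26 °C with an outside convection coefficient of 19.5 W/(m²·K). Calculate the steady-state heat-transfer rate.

Q ≈ 737 W

Each spherical layer contributes R = (1/r_i − 1/r_o)/(4πk):
R_brass shell = (1/1.4 − 1/1.4032)/(4π×112) = 1.157×10^-6 K/W
R_cellular glass = (1/1.4032 − 1/1.5082)/(4π×0.0472) = 0.08365 K/W
R_outer film = 1/(h·4πr_o²) = 1/(19.5×4π×1.5082²) = 0.001794 K/W
R_total = 0.08544 K/W
Q = ΔT/R_total = 63/0.08544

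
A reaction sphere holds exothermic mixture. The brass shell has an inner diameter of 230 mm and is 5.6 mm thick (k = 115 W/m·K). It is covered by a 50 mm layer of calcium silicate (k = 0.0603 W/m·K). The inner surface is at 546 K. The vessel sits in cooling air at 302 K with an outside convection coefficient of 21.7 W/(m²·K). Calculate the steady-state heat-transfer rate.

Q ≈ 73.2 W

For a spherical shell R = (1/r₁ − 1/r₂)/(4πk); film R = 1/(h·4πr²). In series:
R_brass shell = (1/0.115 − 1/0.1206)/(4π×115) = 2.794×10^-4 K/W
R_calcium silicate = (1/0.1206 − 1/0.1706)/(4π×0.0603) = 3.207 K/W
R_outer film = 1/(h·4πr_o²) = 1/(21.7×4π×0.1706²) = 0.126 K/W
R_total = 3.333 K/W
Q = ΔT/R_total = 244/3.333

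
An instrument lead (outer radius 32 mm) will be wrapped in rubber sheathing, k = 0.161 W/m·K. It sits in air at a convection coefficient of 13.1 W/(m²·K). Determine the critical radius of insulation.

r_cr ≈ 12.3 mm

For a cylinder r_cr = k/h = 0.161/13.1
r_cr = 12.3 mm; since the bare radius (32 mm) is above r_cr, any added insulation will reduce heat loss.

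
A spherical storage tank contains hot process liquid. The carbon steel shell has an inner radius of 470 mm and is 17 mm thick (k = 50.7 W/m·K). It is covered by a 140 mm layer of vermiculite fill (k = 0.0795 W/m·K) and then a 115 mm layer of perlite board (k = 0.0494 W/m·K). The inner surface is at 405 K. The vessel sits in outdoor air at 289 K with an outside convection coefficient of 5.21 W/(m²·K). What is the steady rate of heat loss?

Radial (spherical) resistances in series:
R_carbon steel shell = (1/0.47 − 1/0.487)/(4π×50.7) = 1.166×10^-4 K/W
R_vermiculite fill = (1/0.487 − 1/0.627)/(4π×0.0795) = 0.4589 K/W
R_perlite board = (1/0.627 − 1/0.742)/(4π×0.0494) = 0.3982 K/W
R_outer film = 1/(h·4πr_o²) = 1/(5.21×4π×0.742²) = 0.02774 K/W
R_total = 0.885 K/W
Q = ΔT/R_total = 116/0.885

Q ≈ 131 W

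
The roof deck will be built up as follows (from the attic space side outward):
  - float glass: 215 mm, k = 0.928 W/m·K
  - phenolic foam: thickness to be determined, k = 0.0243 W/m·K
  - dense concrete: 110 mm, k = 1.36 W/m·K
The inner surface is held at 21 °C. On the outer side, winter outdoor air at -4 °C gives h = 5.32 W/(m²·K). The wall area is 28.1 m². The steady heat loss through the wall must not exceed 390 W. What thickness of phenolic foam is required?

L ≈ 31.6 mm

Using the resistance-network approach (series):
R_float glass = L/(kA) = 0.215/(0.928×28.1) = 0.008245 K/W
R_dense concrete = L/(kA) = 0.11/(1.36×28.1) = 0.002878 K/W
R_outer film = 1/(h_o·A) = 1/(5.32×28.1) = 0.006689 K/W
Sum of the known resistances R_other = 0.01781 K/W
Required total resistance R_tot = ΔT/Q_allow = 25/390 = 0.0641 K/W
R_phenolic foam = R_tot − R_other = 0.04629 K/W
L = R·k·A = 0.04629×0.0243×28.1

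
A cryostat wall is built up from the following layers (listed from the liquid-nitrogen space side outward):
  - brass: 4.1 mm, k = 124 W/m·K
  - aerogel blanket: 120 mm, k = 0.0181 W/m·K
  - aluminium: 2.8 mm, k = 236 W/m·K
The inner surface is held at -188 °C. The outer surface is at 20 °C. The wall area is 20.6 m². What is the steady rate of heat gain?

Q ≈ 646 W

Thermal resistances in series:
R_brass = L/(kA) = 0.0041/(124×20.6) = 1.605×10^-6 K/W
R_aerogel blanket = L/(kA) = 0.12/(0.0181×20.6) = 0.3218 K/W
R_aluminium = L/(kA) = 0.0028/(236×20.6) = 5.759×10^-7 K/W
R_total = 0.3218 K/W
Q = ΔT / R_total = 208 / 0.3218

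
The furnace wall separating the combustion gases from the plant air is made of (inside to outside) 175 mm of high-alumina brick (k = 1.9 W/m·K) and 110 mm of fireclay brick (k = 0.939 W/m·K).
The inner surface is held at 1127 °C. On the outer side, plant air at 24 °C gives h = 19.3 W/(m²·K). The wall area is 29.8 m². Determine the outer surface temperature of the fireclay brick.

Using the resistance-network approach (series):
R_high-alumina brick = L/(kA) = 0.175/(1.9×29.8) = 0.003091 K/W
R_fireclay brick = L/(kA) = 0.11/(0.939×29.8) = 0.003931 K/W
R_outer film = 1/(h_o·A) = 1/(19.3×29.8) = 0.001739 K/W
R_total = 0.008761 K/W;  Q = ΔT/R_total = 1103/0.008761 = 125900 W
T_interface = T_inner − Q·ΣR(inner→interface) = 1127 − 126000×0.007022

T ≈ 243 °C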